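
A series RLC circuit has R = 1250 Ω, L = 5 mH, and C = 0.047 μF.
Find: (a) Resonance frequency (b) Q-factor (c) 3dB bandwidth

Step 1 — Resonance: ω₀ = 1/√(LC) = 1/√(0.005·4.7e-08) = 6.523e+04 rad/s.
Step 2 — f₀ = ω₀/(2π) = 1.038e+04 Hz.
Step 3 — Series Q: Q = ω₀L/R = 6.523e+04·0.005/1250 = 0.2609.
Step 4 — Bandwidth: Δω = ω₀/Q = 2.5e+05 rad/s; BW = Δω/(2π) = 3.979e+04 Hz.

(a) f₀ = 1.038e+04 Hz  (b) Q = 0.2609  (c) BW = 3.979e+04 Hz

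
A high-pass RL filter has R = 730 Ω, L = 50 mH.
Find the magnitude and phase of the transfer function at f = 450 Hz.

Step 1 — Angular frequency: ω = 2π·450 = 2827 rad/s.
Step 2 — Transfer function: H(jω) = jωL/(R + jωL).
Step 3 — Numerator jωL = j·141.4; denominator R + jωL = 730 + j141.4.
Step 4 — H = 0.03615 + j0.1867.
Step 5 — Magnitude: |H| = 0.1901 (-14.4 dB); phase: φ = 79.0°.

|H| = 0.1901 (-14.4 dB), φ = 79.0°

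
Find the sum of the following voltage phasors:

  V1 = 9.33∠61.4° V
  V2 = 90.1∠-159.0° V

Step 1 — Convert each phasor to rectangular form:
  V1 = 9.33·(cos(61.4°) + j·sin(61.4°)) = 4.466 + j8.192 V
  V2 = 90.1·(cos(-159.0°) + j·sin(-159.0°)) = -84.12 - j32.29 V
Step 2 — Sum components: V_total = -79.65 - j24.1 V.
Step 3 — Convert to polar: |V_total| = 83.21 V, ∠V_total = -163.2°.

V_total = 83.21∠-163.2° V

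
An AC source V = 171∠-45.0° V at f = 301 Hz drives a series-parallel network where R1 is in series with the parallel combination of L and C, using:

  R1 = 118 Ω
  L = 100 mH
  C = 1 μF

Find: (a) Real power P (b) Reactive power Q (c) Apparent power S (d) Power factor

Step 1 — Angular frequency: ω = 2π·f = 2π·301 = 1891 rad/s.
Step 2 — Component impedances:
  R1: Z = R = 118 Ω
  L: Z = jωL = j·1891·0.1 = 0 + j189.1 Ω
  C: Z = 1/(jωC) = -j/(ω·C) = 0 - j528.8 Ω
Step 3 — Parallel branch: L || C = 1/(1/L + 1/C) = 0 + j294.4 Ω.
Step 4 — Series with R1: Z_total = R1 + (L || C) = 118 + j294.4 Ω = 317.2∠68.2° Ω.
Step 5 — Source phasor: V = 171∠-45.0° V = 120.9 - j120.9 V.
Step 6 — Current: I = V / Z = -0.212 - j0.4956 A = 0.5391∠-113.2° A.
Step 7 — Complex power: S = V·I* = 34.29 + j85.57 VA.
Step 8 — Real power: P = Re(S) = 34.29 W.
Step 9 — Reactive power: Q = Im(S) = 85.57 VAR.
Step 10 — Apparent power: |S| = 92.18 VA.
Step 11 — Power factor: PF = P/|S| = 0.372 (lagging).

(a) P = 34.29 W  (b) Q = 85.57 VAR  (c) S = 92.18 VA  (d) PF = 0.372 (lagging)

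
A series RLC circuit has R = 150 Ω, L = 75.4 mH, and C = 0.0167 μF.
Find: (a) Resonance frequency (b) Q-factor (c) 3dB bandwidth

Step 1 — Resonance: ω₀ = 1/√(LC) = 1/√(0.0754·1.67e-08) = 2.818e+04 rad/s.
Step 2 — f₀ = ω₀/(2π) = 4485 Hz.
Step 3 — Series Q: Q = ω₀L/R = 2.818e+04·0.0754/150 = 14.17.
Step 4 — Bandwidth: Δω = ω₀/Q = 1989 rad/s; BW = Δω/(2π) = 316.6 Hz.

(a) f₀ = 4485 Hz  (b) Q = 14.17  (c) BW = 316.6 Hz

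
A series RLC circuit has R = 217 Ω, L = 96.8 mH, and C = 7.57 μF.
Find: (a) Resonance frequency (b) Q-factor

Step 1 — Resonance condition Im(Z)=0 gives ω₀ = 1/√(LC).
Step 2 — ω₀ = 1/√(0.0968·7.57e-06) = 1168 rad/s.
Step 3 — f₀ = ω₀/(2π) = 185.9 Hz.
Step 4 — Series Q: Q = ω₀L/R = 1168·0.0968/217 = 0.5211.

(a) f₀ = 185.9 Hz  (b) Q = 0.5211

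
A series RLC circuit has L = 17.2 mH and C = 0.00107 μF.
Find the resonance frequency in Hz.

Step 1 — Resonance condition Im(Z)=0 gives ω₀ = 1/√(LC).
Step 2 — ω₀ = 1/√(0.0172·1.07e-09) = 2.331e+05 rad/s.
Step 3 — f₀ = ω₀/(2π) = 3.71e+04 Hz.

f₀ = 3.71e+04 Hz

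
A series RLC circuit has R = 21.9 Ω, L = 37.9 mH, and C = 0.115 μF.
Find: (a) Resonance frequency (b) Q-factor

Step 1 — Resonance condition Im(Z)=0 gives ω₀ = 1/√(LC).
Step 2 — ω₀ = 1/√(0.0379·1.15e-07) = 1.515e+04 rad/s.
Step 3 — f₀ = ω₀/(2π) = 2411 Hz.
Step 4 — Series Q: Q = ω₀L/R = 1.515e+04·0.0379/21.9 = 26.21.

(a) f₀ = 2411 Hz  (b) Q = 26.21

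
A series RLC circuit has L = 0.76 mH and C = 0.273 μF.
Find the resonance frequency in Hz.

Step 1 — Resonance condition Im(Z)=0 gives ω₀ = 1/√(LC).
Step 2 — ω₀ = 1/√(0.00076·2.73e-07) = 6.942e+04 rad/s.
Step 3 — f₀ = ω₀/(2π) = 1.105e+04 Hz.

f₀ = 1.105e+04 Hz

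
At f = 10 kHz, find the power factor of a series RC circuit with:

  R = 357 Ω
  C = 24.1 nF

Step 1 — Angular frequency: ω = 2π·f = 2π·1e+04 = 6.283e+04 rad/s.
Step 2 — Component impedances:
  R: Z = R = 357 Ω
  C: Z = 1/(jωC) = -j/(ω·C) = 0 - j660.4 Ω
Step 3 — Series combination: Z_total = R + C = 357 - j660.4 Ω = 750.7∠-61.6° Ω.
Step 4 — Power factor: PF = cos(φ) = Re(Z)/|Z| = 357/750.71 = 0.4755.
Step 5 — Type: Im(Z) = -660.4 ⇒ leading (phase φ = -61.6°).

PF = 0.4755 (leading, φ = -61.6°)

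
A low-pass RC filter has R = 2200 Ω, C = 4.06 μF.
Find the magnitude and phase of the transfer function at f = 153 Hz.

Step 1 — Angular frequency: ω = 2π·153 = 961.3 rad/s.
Step 2 — Transfer function: H(jω) = 1/(1 + jωRC).
Step 3 — Denominator: 1 + jωRC = 1 + j·961.3·2200·4.06e-06 = 1 + j8.587.
Step 4 — H = 0.01338 - j0.1149.
Step 5 — Magnitude: |H| = 0.1157 (-18.7 dB); phase: φ = -83.4°.

|H| = 0.1157 (-18.7 dB), φ = -83.4°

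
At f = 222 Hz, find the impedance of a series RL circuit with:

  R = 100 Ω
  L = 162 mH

Step 1 — Angular frequency: ω = 2π·f = 2π·222 = 1395 rad/s.
Step 2 — Component impedances:
  R: Z = R = 100 Ω
  L: Z = jωL = j·1395·0.162 = 0 + j226 Ω
Step 3 — Series combination: Z_total = R + L = 100 + j226 Ω = 247.1∠66.1° Ω.

Z = 100 + j226 Ω = 247.1∠66.1° Ω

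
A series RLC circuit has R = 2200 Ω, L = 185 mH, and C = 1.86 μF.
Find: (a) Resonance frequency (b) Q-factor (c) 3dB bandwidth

Step 1 — Resonance: ω₀ = 1/√(LC) = 1/√(0.185·1.86e-06) = 1705 rad/s.
Step 2 — f₀ = ω₀/(2π) = 271.3 Hz.
Step 3 — Series Q: Q = ω₀L/R = 1705·0.185/2200 = 0.1434.
Step 4 — Bandwidth: Δω = ω₀/Q = 1.189e+04 rad/s; BW = Δω/(2π) = 1893 Hz.

(a) f₀ = 271.3 Hz  (b) Q = 0.1434  (c) BW = 1893 Hz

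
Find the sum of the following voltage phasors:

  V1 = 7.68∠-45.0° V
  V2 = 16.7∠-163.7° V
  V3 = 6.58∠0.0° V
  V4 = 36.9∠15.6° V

Step 1 — Convert each phasor to rectangular form:
  V1 = 7.68·(cos(-45.0°) + j·sin(-45.0°)) = 5.431 - j5.431 V
  V2 = 16.7·(cos(-163.7°) + j·sin(-163.7°)) = -16.03 - j4.687 V
  V3 = 6.58·(cos(0.0°) + j·sin(0.0°)) = 6.58 V
  V4 = 36.9·(cos(15.6°) + j·sin(15.6°)) = 35.54 + j9.923 V
Step 2 — Sum components: V_total = 31.52 - j0.1946 V.
Step 3 — Convert to polar: |V_total| = 31.52 V, ∠V_total = -0.4°.

V_total = 31.52∠-0.4° V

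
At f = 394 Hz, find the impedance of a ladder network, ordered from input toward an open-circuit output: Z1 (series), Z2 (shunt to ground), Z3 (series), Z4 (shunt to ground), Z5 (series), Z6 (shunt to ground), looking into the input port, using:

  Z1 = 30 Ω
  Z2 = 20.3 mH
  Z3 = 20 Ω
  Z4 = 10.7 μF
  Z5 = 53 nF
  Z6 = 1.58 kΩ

Step 1 — Angular frequency: ω = 2π·f = 2π·394 = 2476 rad/s.
Step 2 — Component impedances:
  Z1: Z = R = 30 Ω
  Z2: Z = jωL = j·2476·0.0203 = 0 + j50.25 Ω
  Z3: Z = R = 20 Ω
  Z4: Z = 1/(jωC) = -j/(ω·C) = 0 - j37.75 Ω
  Z5: Z = 1/(jωC) = -j/(ω·C) = 0 - j7622 Ω
  Z6: Z = R = 1580 Ω
Step 3 — Ladder network (open output): work backward from the far end, alternating series and parallel combinations. Z_in = 120 - j6.702 Ω = 120.2∠-3.2° Ω.

Z = 120 - j6.702 Ω = 120.2∠-3.2° Ω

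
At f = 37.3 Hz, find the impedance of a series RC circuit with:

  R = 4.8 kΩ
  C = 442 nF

Step 1 — Angular frequency: ω = 2π·f = 2π·37.3 = 234.4 rad/s.
Step 2 — Component impedances:
  R: Z = R = 4800 Ω
  C: Z = 1/(jωC) = -j/(ω·C) = 0 - j9654 Ω
Step 3 — Series combination: Z_total = R + C = 4800 - j9654 Ω = 1.078e+04∠-63.6° Ω.

Z = 4800 - j9654 Ω = 1.078e+04∠-63.6° Ω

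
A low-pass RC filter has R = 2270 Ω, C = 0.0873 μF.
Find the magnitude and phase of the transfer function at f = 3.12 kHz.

Step 1 — Angular frequency: ω = 2π·3120 = 1.96e+04 rad/s.
Step 2 — Transfer function: H(jω) = 1/(1 + jωRC).
Step 3 — Denominator: 1 + jωRC = 1 + j·1.96e+04·2270·8.73e-08 = 1 + j3.885.
Step 4 — H = 0.06214 - j0.2414.
Step 5 — Magnitude: |H| = 0.2493 (-12.1 dB); phase: φ = -75.6°.

|H| = 0.2493 (-12.1 dB), φ = -75.6°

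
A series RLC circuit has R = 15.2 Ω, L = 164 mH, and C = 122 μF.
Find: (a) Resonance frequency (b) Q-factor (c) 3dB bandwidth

Step 1 — Resonance: ω₀ = 1/√(LC) = 1/√(0.164·0.000122) = 223.6 rad/s.
Step 2 — f₀ = ω₀/(2π) = 35.58 Hz.
Step 3 — Series Q: Q = ω₀L/R = 223.6·0.164/15.2 = 2.412.
Step 4 — Bandwidth: Δω = ω₀/Q = 92.68 rad/s; BW = Δω/(2π) = 14.75 Hz.

(a) f₀ = 35.58 Hz  (b) Q = 2.412  (c) BW = 14.75 Hz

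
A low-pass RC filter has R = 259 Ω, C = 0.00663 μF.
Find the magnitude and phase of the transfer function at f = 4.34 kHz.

Step 1 — Angular frequency: ω = 2π·4340 = 2.727e+04 rad/s.
Step 2 — Transfer function: H(jω) = 1/(1 + jωRC).
Step 3 — Denominator: 1 + jωRC = 1 + j·2.727e+04·259·6.63e-09 = 1 + j0.04683.
Step 4 — H = 0.9978 - j0.04672.
Step 5 — Magnitude: |H| = 0.9989 (-0.0 dB); phase: φ = -2.7°.

|H| = 0.9989 (-0.0 dB), φ = -2.7°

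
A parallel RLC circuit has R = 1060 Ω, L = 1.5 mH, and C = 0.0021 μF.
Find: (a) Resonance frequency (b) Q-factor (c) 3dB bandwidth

Step 1 — Resonance: ω₀ = 1/√(LC) = 1/√(0.0015·2.1e-09) = 5.634e+05 rad/s.
Step 2 — f₀ = ω₀/(2π) = 8.967e+04 Hz.
Step 3 — Parallel Q: Q = R/(ω₀L) = 1060/(5.634e+05·0.0015) = 1.254.
Step 4 — Bandwidth: Δω = ω₀/Q = 4.492e+05 rad/s; BW = Δω/(2π) = 7.15e+04 Hz.

(a) f₀ = 8.967e+04 Hz  (b) Q = 1.254  (c) BW = 7.15e+04 Hz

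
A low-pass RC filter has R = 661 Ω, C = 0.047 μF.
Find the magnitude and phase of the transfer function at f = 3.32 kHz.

Step 1 — Angular frequency: ω = 2π·3320 = 2.086e+04 rad/s.
Step 2 — Transfer function: H(jω) = 1/(1 + jωRC).
Step 3 — Denominator: 1 + jωRC = 1 + j·2.086e+04·661·4.7e-08 = 1 + j0.6481.
Step 4 — H = 0.7042 - j0.4564.
Step 5 — Magnitude: |H| = 0.8392 (-1.5 dB); phase: φ = -32.9°.

|H| = 0.8392 (-1.5 dB), φ = -32.9°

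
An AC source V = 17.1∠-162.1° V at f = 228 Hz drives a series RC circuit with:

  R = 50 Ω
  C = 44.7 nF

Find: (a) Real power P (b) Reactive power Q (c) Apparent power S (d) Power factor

Step 1 — Angular frequency: ω = 2π·f = 2π·228 = 1433 rad/s.
Step 2 — Component impedances:
  R: Z = R = 50 Ω
  C: Z = 1/(jωC) = -j/(ω·C) = 0 - j1.562e+04 Ω
Step 3 — Series combination: Z_total = R + C = 50 - j1.562e+04 Ω = 1.562e+04∠-89.8° Ω.
Step 4 — Source phasor: V = 17.1∠-162.1° V = -16.27 - j5.256 V.
Step 5 — Current: I = V / Z = 0.0003332 - j0.001043 A = 0.001095∠-72.3° A.
Step 6 — Complex power: S = V·I* = 5.995e-05 - j0.01872 VA.
Step 7 — Real power: P = Re(S) = 5.995e-05 W.
Step 8 — Reactive power: Q = Im(S) = -0.01872 VAR.
Step 9 — Apparent power: |S| = 0.01872 VA.
Step 10 — Power factor: PF = P/|S| = 0.003202 (leading).

(a) P = 5.995e-05 W  (b) Q = -0.01872 VAR  (c) S = 0.01872 VA  (d) PF = 0.003202 (leading)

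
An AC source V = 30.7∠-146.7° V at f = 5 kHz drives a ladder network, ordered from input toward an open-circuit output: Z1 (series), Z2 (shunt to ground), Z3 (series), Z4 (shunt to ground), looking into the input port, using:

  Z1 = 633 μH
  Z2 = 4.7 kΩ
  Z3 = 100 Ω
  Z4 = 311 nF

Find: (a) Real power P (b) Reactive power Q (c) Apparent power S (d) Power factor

Step 1 — Angular frequency: ω = 2π·f = 2π·5000 = 3.142e+04 rad/s.
Step 2 — Component impedances:
  Z1: Z = jωL = j·3.142e+04·0.000633 = 0 + j19.89 Ω
  Z2: Z = R = 4700 Ω
  Z3: Z = R = 100 Ω
  Z4: Z = 1/(jωC) = -j/(ω·C) = 0 - j102.4 Ω
Step 3 — Ladder network (open output): work backward from the far end, alternating series and parallel combinations. Z_in = 100 - j78.2 Ω = 127∠-38.0° Ω.
Step 4 — Source phasor: V = 30.7∠-146.7° V = -25.66 - j16.86 V.
Step 5 — Current: I = V / Z = -0.07744 - j0.2291 A = 0.2418∠-108.7° A.
Step 6 — Complex power: S = V·I* = 5.848 - j4.573 VA.
Step 7 — Real power: P = Re(S) = 5.848 W.
Step 8 — Reactive power: Q = Im(S) = -4.573 VAR.
Step 9 — Apparent power: |S| = 7.424 VA.
Step 10 — Power factor: PF = P/|S| = 0.7878 (leading).

(a) P = 5.848 W  (b) Q = -4.573 VAR  (c) S = 7.424 VA  (d) PF = 0.7878 (leading)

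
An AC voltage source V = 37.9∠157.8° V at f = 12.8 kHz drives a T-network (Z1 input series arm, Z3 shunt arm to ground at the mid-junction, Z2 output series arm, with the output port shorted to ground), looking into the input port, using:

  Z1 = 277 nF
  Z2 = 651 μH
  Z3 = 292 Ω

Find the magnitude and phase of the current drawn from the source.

Step 1 — Angular frequency: ω = 2π·f = 2π·1.28e+04 = 8.042e+04 rad/s.
Step 2 — Component impedances:
  Z1: Z = 1/(jωC) = -j/(ω·C) = 0 - j44.89 Ω
  Z2: Z = jωL = j·8.042e+04·0.000651 = 0 + j52.36 Ω
  Z3: Z = R = 292 Ω
Step 3 — With the output port shorted to ground, the output series arm Z2 runs from the junction to ground; the shunt arm Z3 also runs from the junction to ground. They appear in parallel: Z3 || Z2 = 9.095 + j50.73 Ω.
Step 4 — Series with input arm Z1: Z_in = Z1 + (Z3 || Z2) = 9.095 + j5.838 Ω = 10.81∠32.7° Ω.
Step 5 — Source phasor: V = 37.9∠157.8° V = -35.09 + j14.32 V.
Step 6 — Ohm's law: I = V / Z_total = (-35.09 + j14.32) / (9.095 + j5.838) = -2.017 + j2.869 A.
Step 7 — Convert to polar: |I| = 3.507 A, ∠I = 125.1°.

I = 3.507∠125.1° A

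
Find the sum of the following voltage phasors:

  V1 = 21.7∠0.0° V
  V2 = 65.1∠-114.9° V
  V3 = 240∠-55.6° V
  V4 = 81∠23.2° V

Step 1 — Convert each phasor to rectangular form:
  V1 = 21.7·(cos(0.0°) + j·sin(0.0°)) = 21.7 V
  V2 = 65.1·(cos(-114.9°) + j·sin(-114.9°)) = -27.41 - j59.05 V
  V3 = 240·(cos(-55.6°) + j·sin(-55.6°)) = 135.6 - j198 V
  V4 = 81·(cos(23.2°) + j·sin(23.2°)) = 74.45 + j31.91 V
Step 2 — Sum components: V_total = 204.3 - j225.2 V.
Step 3 — Convert to polar: |V_total| = 304.1 V, ∠V_total = -47.8°.

V_total = 304.1∠-47.8° V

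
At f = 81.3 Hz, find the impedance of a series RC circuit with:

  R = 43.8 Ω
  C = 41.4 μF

Step 1 — Angular frequency: ω = 2π·f = 2π·81.3 = 510.8 rad/s.
Step 2 — Component impedances:
  R: Z = R = 43.8 Ω
  C: Z = 1/(jωC) = -j/(ω·C) = 0 - j47.29 Ω
Step 3 — Series combination: Z_total = R + C = 43.8 - j47.29 Ω = 64.45∠-47.2° Ω.

Z = 43.8 - j47.29 Ω = 64.45∠-47.2° Ω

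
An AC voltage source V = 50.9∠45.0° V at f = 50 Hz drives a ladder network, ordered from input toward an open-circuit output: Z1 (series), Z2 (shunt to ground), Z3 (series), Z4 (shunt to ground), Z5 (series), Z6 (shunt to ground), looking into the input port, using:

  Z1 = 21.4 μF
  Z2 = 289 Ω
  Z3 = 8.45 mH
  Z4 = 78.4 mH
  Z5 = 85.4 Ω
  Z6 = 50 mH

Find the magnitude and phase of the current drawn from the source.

Step 1 — Angular frequency: ω = 2π·f = 2π·50 = 314.2 rad/s.
Step 2 — Component impedances:
  Z1: Z = 1/(jωC) = -j/(ω·C) = 0 - j148.7 Ω
  Z2: Z = R = 289 Ω
  Z3: Z = jωL = j·314.2·0.00845 = 0 + j2.655 Ω
  Z4: Z = jωL = j·314.2·0.0784 = 0 + j24.63 Ω
  Z5: Z = R = 85.4 Ω
  Z6: Z = jωL = j·314.2·0.05 = 0 + j15.71 Ω
Step 3 — Ladder network (open output): work backward from the far end, alternating series and parallel combinations. Z_in = 7.643 - j125.3 Ω = 125.6∠-86.5° Ω.
Step 4 — Source phasor: V = 50.9∠45.0° V = 35.99 + j35.99 V.
Step 5 — Ohm's law: I = V / Z_total = (35.99 + j35.99) / (7.643 - j125.3) = -0.2687 + j0.3036 A.
Step 6 — Convert to polar: |I| = 0.4054 A, ∠I = 131.5°.

I = 0.4054∠131.5° A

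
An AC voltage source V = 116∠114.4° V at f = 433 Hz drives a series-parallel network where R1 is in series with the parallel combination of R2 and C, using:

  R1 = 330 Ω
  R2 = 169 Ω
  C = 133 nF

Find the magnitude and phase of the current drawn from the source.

Step 1 — Angular frequency: ω = 2π·f = 2π·433 = 2721 rad/s.
Step 2 — Component impedances:
  R1: Z = R = 330 Ω
  R2: Z = R = 169 Ω
  C: Z = 1/(jωC) = -j/(ω·C) = 0 - j2764 Ω
Step 3 — Parallel branch: R2 || C = 1/(1/R2 + 1/C) = 168.4 - j10.3 Ω.
Step 4 — Series with R1: Z_total = R1 + (R2 || C) = 498.4 - j10.3 Ω = 498.5∠-1.2° Ω.
Step 5 — Source phasor: V = 116∠114.4° V = -47.92 + j105.6 V.
Step 6 — Ohm's law: I = V / Z_total = (-47.92 + j105.6) / (498.4 - j10.3) = -0.1005 + j0.2099 A.
Step 7 — Convert to polar: |I| = 0.2327 A, ∠I = 115.6°.

I = 0.2327∠115.6° A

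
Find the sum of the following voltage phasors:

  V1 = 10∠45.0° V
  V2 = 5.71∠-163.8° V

Step 1 — Convert each phasor to rectangular form:
  V1 = 10·(cos(45.0°) + j·sin(45.0°)) = 7.071 + j7.071 V
  V2 = 5.71·(cos(-163.8°) + j·sin(-163.8°)) = -5.483 - j1.593 V
Step 2 — Sum components: V_total = 1.588 + j5.478 V.
Step 3 — Convert to polar: |V_total| = 5.703 V, ∠V_total = 73.8°.

V_total = 5.703∠73.8° V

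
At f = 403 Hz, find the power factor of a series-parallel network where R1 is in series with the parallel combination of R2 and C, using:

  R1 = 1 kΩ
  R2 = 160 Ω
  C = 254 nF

Step 1 — Angular frequency: ω = 2π·f = 2π·403 = 2532 rad/s.
Step 2 — Component impedances:
  R1: Z = R = 1000 Ω
  R2: Z = R = 160 Ω
  C: Z = 1/(jωC) = -j/(ω·C) = 0 - j1555 Ω
Step 3 — Parallel branch: R2 || C = 1/(1/R2 + 1/C) = 158.3 - j16.29 Ω.
Step 4 — Series with R1: Z_total = R1 + (R2 || C) = 1158 - j16.29 Ω = 1158∠-0.8° Ω.
Step 5 — Power factor: PF = cos(φ) = Re(Z)/|Z| = 1158.3/1158.4 = 0.9999.
Step 6 — Type: Im(Z) = -16.29 ⇒ leading (phase φ = -0.8°).

PF = 0.9999 (leading, φ = -0.8°)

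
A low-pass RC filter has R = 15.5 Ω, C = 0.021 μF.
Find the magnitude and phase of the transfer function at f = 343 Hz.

Step 1 — Angular frequency: ω = 2π·343 = 2155 rad/s.
Step 2 — Transfer function: H(jω) = 1/(1 + jωRC).
Step 3 — Denominator: 1 + jωRC = 1 + j·2155·15.5·2.1e-08 = 1 + j0.0007015.
Step 4 — H = 1 - j0.0007015.
Step 5 — Magnitude: |H| = 1 (-0.0 dB); phase: φ = -0.0°.

|H| = 1 (-0.0 dB), φ = -0.0°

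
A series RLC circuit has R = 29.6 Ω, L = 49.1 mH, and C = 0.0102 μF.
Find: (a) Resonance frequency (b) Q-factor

Step 1 — Resonance condition Im(Z)=0 gives ω₀ = 1/√(LC).
Step 2 — ω₀ = 1/√(0.0491·1.02e-08) = 4.468e+04 rad/s.
Step 3 — f₀ = ω₀/(2π) = 7112 Hz.
Step 4 — Series Q: Q = ω₀L/R = 4.468e+04·0.0491/29.6 = 74.12.

(a) f₀ = 7112 Hz  (b) Q = 74.12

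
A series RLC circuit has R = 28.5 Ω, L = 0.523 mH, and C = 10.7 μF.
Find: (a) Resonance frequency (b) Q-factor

Step 1 — Resonance condition Im(Z)=0 gives ω₀ = 1/√(LC).
Step 2 — ω₀ = 1/√(0.000523·1.07e-05) = 1.337e+04 rad/s.
Step 3 — f₀ = ω₀/(2π) = 2128 Hz.
Step 4 — Series Q: Q = ω₀L/R = 1.337e+04·0.000523/28.5 = 0.2453.

(a) f₀ = 2128 Hz  (b) Q = 0.2453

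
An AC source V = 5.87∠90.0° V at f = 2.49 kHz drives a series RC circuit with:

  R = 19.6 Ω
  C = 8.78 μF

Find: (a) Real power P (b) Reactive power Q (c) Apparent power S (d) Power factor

Step 1 — Angular frequency: ω = 2π·f = 2π·2490 = 1.565e+04 rad/s.
Step 2 — Component impedances:
  R: Z = R = 19.6 Ω
  C: Z = 1/(jωC) = -j/(ω·C) = 0 - j7.28 Ω
Step 3 — Series combination: Z_total = R + C = 19.6 - j7.28 Ω = 20.91∠-20.4° Ω.
Step 4 — Source phasor: V = 5.87∠90.0° V = 0 + j5.87 V.
Step 5 — Current: I = V / Z = -0.09775 + j0.2632 A = 0.2807∠110.4° A.
Step 6 — Complex power: S = V·I* = 1.545 - j0.5738 VA.
Step 7 — Real power: P = Re(S) = 1.545 W.
Step 8 — Reactive power: Q = Im(S) = -0.5738 VAR.
Step 9 — Apparent power: |S| = 1.648 VA.
Step 10 — Power factor: PF = P/|S| = 0.9374 (leading).

(a) P = 1.545 W  (b) Q = -0.5738 VAR  (c) S = 1.648 VA  (d) PF = 0.9374 (leading)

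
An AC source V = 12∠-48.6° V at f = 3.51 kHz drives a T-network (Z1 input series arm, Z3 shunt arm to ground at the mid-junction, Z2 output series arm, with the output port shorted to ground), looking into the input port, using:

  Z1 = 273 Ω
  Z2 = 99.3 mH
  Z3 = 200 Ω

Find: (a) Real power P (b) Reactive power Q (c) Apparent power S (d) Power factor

Step 1 — Angular frequency: ω = 2π·f = 2π·3510 = 2.205e+04 rad/s.
Step 2 — Component impedances:
  Z1: Z = R = 273 Ω
  Z2: Z = jωL = j·2.205e+04·0.0993 = 0 + j2190 Ω
  Z3: Z = R = 200 Ω
Step 3 — With the output port shorted to ground, the output series arm Z2 runs from the junction to ground; the shunt arm Z3 also runs from the junction to ground. They appear in parallel: Z3 || Z2 = 198.3 + j18.11 Ω.
Step 4 — Series with input arm Z1: Z_in = Z1 + (Z3 || Z2) = 471.3 + j18.11 Ω = 471.7∠2.2° Ω.
Step 5 — Source phasor: V = 12∠-48.6° V = 7.936 - j9.001 V.
Step 6 — Current: I = V / Z = 0.01608 - j0.01972 A = 0.02544∠-50.8° A.
Step 7 — Complex power: S = V·I* = 0.3051 + j0.01172 VA.
Step 8 — Real power: P = Re(S) = 0.3051 W.
Step 9 — Reactive power: Q = Im(S) = 0.01172 VAR.
Step 10 — Apparent power: |S| = 0.3053 VA.
Step 11 — Power factor: PF = P/|S| = 0.9993 (lagging).

(a) P = 0.3051 W  (b) Q = 0.01172 VAR  (c) S = 0.3053 VA  (d) PF = 0.9993 (lagging)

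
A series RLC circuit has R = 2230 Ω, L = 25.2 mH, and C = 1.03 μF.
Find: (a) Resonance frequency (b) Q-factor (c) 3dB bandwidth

Step 1 — Resonance: ω₀ = 1/√(LC) = 1/√(0.0252·1.03e-06) = 6207 rad/s.
Step 2 — f₀ = ω₀/(2π) = 987.9 Hz.
Step 3 — Series Q: Q = ω₀L/R = 6207·0.0252/2230 = 0.07014.
Step 4 — Bandwidth: Δω = ω₀/Q = 8.849e+04 rad/s; BW = Δω/(2π) = 1.408e+04 Hz.

(a) f₀ = 987.9 Hz  (b) Q = 0.07014  (c) BW = 1.408e+04 Hz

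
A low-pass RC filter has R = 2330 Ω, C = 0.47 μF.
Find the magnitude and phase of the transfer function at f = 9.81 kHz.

Step 1 — Angular frequency: ω = 2π·9810 = 6.164e+04 rad/s.
Step 2 — Transfer function: H(jω) = 1/(1 + jωRC).
Step 3 — Denominator: 1 + jωRC = 1 + j·6.164e+04·2330·4.7e-07 = 1 + j67.5.
Step 4 — H = 0.0002194 - j0.01481.
Step 5 — Magnitude: |H| = 0.01481 (-36.6 dB); phase: φ = -89.2°.

|H| = 0.01481 (-36.6 dB), φ = -89.2°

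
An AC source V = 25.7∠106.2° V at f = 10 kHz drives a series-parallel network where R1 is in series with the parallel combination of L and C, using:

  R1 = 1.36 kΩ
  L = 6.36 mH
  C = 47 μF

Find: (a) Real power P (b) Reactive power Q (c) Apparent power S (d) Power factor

Step 1 — Angular frequency: ω = 2π·f = 2π·1e+04 = 6.283e+04 rad/s.
Step 2 — Component impedances:
  R1: Z = R = 1360 Ω
  L: Z = jωL = j·6.283e+04·0.00636 = 0 + j399.6 Ω
  C: Z = 1/(jωC) = -j/(ω·C) = 0 - j0.3386 Ω
Step 3 — Parallel branch: L || C = 1/(1/L + 1/C) = 0 - j0.3389 Ω.
Step 4 — Series with R1: Z_total = R1 + (L || C) = 1360 - j0.3389 Ω = 1360∠-0.0° Ω.
Step 5 — Source phasor: V = 25.7∠106.2° V = -7.17 + j24.68 V.
Step 6 — Current: I = V / Z = -0.005277 + j0.01815 A = 0.0189∠106.2° A.
Step 7 — Complex power: S = V·I* = 0.4857 - j0.000121 VA.
Step 8 — Real power: P = Re(S) = 0.4857 W.
Step 9 — Reactive power: Q = Im(S) = -0.000121 VAR.
Step 10 — Apparent power: |S| = 0.4857 VA.
Step 11 — Power factor: PF = P/|S| = 1 (leading).

(a) P = 0.4857 W  (b) Q = -0.000121 VAR  (c) S = 0.4857 VA  (d) PF = 1 (leading)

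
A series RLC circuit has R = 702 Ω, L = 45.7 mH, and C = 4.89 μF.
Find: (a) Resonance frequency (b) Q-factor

Step 1 — Resonance condition Im(Z)=0 gives ω₀ = 1/√(LC).
Step 2 — ω₀ = 1/√(0.0457·4.89e-06) = 2115 rad/s.
Step 3 — f₀ = ω₀/(2π) = 336.7 Hz.
Step 4 — Series Q: Q = ω₀L/R = 2115·0.0457/702 = 0.1377.

(a) f₀ = 336.7 Hz  (b) Q = 0.1377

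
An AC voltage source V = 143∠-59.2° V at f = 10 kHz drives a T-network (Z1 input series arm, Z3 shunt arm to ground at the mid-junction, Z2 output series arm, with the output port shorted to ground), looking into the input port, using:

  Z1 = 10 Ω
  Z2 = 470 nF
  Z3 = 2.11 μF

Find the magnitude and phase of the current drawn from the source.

Step 1 — Angular frequency: ω = 2π·f = 2π·1e+04 = 6.283e+04 rad/s.
Step 2 — Component impedances:
  Z1: Z = R = 10 Ω
  Z2: Z = 1/(jωC) = -j/(ω·C) = 0 - j33.86 Ω
  Z3: Z = 1/(jωC) = -j/(ω·C) = 0 - j7.543 Ω
Step 3 — With the output port shorted to ground, the output series arm Z2 runs from the junction to ground; the shunt arm Z3 also runs from the junction to ground. They appear in parallel: Z3 || Z2 = 0 - j6.169 Ω.
Step 4 — Series with input arm Z1: Z_in = Z1 + (Z3 || Z2) = 10 - j6.169 Ω = 11.75∠-31.7° Ω.
Step 5 — Source phasor: V = 143∠-59.2° V = 73.22 - j122.8 V.
Step 6 — Ohm's law: I = V / Z_total = (73.22 - j122.8) / (10 - j6.169) = 10.79 - j5.625 A.
Step 7 — Convert to polar: |I| = 12.17 A, ∠I = -27.5°.

I = 12.17∠-27.5° A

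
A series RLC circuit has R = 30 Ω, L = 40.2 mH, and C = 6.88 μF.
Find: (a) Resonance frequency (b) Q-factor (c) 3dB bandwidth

Step 1 — Resonance: ω₀ = 1/√(LC) = 1/√(0.0402·6.88e-06) = 1901 rad/s.
Step 2 — f₀ = ω₀/(2π) = 302.6 Hz.
Step 3 — Series Q: Q = ω₀L/R = 1901·0.0402/30 = 2.548.
Step 4 — Bandwidth: Δω = ω₀/Q = 746.3 rad/s; BW = Δω/(2π) = 118.8 Hz.

(a) f₀ = 302.6 Hz  (b) Q = 2.548  (c) BW = 118.8 Hz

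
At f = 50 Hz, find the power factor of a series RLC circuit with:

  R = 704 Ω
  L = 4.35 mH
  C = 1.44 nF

Step 1 — Angular frequency: ω = 2π·f = 2π·50 = 314.2 rad/s.
Step 2 — Component impedances:
  R: Z = R = 704 Ω
  L: Z = jωL = j·314.2·0.00435 = 0 + j1.367 Ω
  C: Z = 1/(jωC) = -j/(ω·C) = 0 - j2.21e+06 Ω
Step 3 — Series combination: Z_total = R + L + C = 704 - j2.21e+06 Ω = 2.21e+06∠-90.0° Ω.
Step 4 — Power factor: PF = cos(φ) = Re(Z)/|Z| = 704/2.2105e+06 = 0.0003185.
Step 5 — Type: Im(Z) = -2.21e+06 ⇒ leading (phase φ = -90.0°).

PF = 0.0003185 (leading, φ = -90.0°)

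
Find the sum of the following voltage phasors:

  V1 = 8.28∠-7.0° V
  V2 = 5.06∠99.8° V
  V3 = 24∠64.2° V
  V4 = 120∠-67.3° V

Step 1 — Convert each phasor to rectangular form:
  V1 = 8.28·(cos(-7.0°) + j·sin(-7.0°)) = 8.218 - j1.009 V
  V2 = 5.06·(cos(99.8°) + j·sin(99.8°)) = -0.8613 + j4.986 V
  V3 = 24·(cos(64.2°) + j·sin(64.2°)) = 10.45 + j21.61 V
  V4 = 120·(cos(-67.3°) + j·sin(-67.3°)) = 46.31 - j110.7 V
Step 2 — Sum components: V_total = 64.11 - j85.12 V.
Step 3 — Convert to polar: |V_total| = 106.6 V, ∠V_total = -53.0°.

V_total = 106.6∠-53.0° V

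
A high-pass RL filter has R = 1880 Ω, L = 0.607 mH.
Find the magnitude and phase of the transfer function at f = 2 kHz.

Step 1 — Angular frequency: ω = 2π·2000 = 1.257e+04 rad/s.
Step 2 — Transfer function: H(jω) = jωL/(R + jωL).
Step 3 — Numerator jωL = j·7.628; denominator R + jωL = 1880 + j7.628.
Step 4 — H = 1.646e-05 + j0.004057.
Step 5 — Magnitude: |H| = 0.004057 (-47.8 dB); phase: φ = 89.8°.

|H| = 0.004057 (-47.8 dB), φ = 89.8°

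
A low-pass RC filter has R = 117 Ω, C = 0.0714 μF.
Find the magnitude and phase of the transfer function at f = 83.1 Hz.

Step 1 — Angular frequency: ω = 2π·83.1 = 522.1 rad/s.
Step 2 — Transfer function: H(jω) = 1/(1 + jωRC).
Step 3 — Denominator: 1 + jωRC = 1 + j·522.1·117·7.14e-08 = 1 + j0.004362.
Step 4 — H = 1 - j0.004362.
Step 5 — Magnitude: |H| = 1 (-0.0 dB); phase: φ = -0.2°.

|H| = 1 (-0.0 dB), φ = -0.2°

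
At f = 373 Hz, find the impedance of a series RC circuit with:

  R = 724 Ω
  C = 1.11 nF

Step 1 — Angular frequency: ω = 2π·f = 2π·373 = 2344 rad/s.
Step 2 — Component impedances:
  R: Z = R = 724 Ω
  C: Z = 1/(jωC) = -j/(ω·C) = 0 - j3.844e+05 Ω
Step 3 — Series combination: Z_total = R + C = 724 - j3.844e+05 Ω = 3.844e+05∠-89.9° Ω.

Z = 724 - j3.844e+05 Ω = 3.844e+05∠-89.9° Ω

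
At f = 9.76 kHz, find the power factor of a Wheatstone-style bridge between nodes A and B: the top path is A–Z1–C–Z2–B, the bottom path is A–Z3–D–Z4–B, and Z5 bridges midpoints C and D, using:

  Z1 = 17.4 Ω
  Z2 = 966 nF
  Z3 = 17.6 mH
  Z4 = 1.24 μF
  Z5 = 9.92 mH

Step 1 — Angular frequency: ω = 2π·f = 2π·9760 = 6.132e+04 rad/s.
Step 2 — Component impedances:
  Z1: Z = R = 17.4 Ω
  Z2: Z = 1/(jωC) = -j/(ω·C) = 0 - j16.88 Ω
  Z3: Z = jωL = j·6.132e+04·0.0176 = 0 + j1079 Ω
  Z4: Z = 1/(jωC) = -j/(ω·C) = 0 - j13.15 Ω
  Z5: Z = jωL = j·6.132e+04·0.00992 = 0 + j608.3 Ω
Step 3 — Bridge requires nodal analysis (the Z5 bridge couples midpoints C and D, so the two paths cannot be reduced to a simple series/parallel combination). Setting node B to ground and injecting 1 A at node A, the 3-node admittance system at A, C, D solves to V_A = Z_AB = 17.99 - j17.38 Ω = 25.01∠-44.0° Ω.
Step 4 — Power factor: PF = cos(φ) = Re(Z)/|Z| = 17.99/25.01 = 0.7193.
Step 5 — Type: Im(Z) = -17.38 ⇒ leading (phase φ = -44.0°).

PF = 0.7193 (leading, φ = -44.0°)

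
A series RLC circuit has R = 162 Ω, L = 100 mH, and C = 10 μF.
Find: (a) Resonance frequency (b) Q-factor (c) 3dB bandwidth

Step 1 — Resonance: ω₀ = 1/√(LC) = 1/√(0.1·1e-05) = 1000 rad/s.
Step 2 — f₀ = ω₀/(2π) = 159.2 Hz.
Step 3 — Series Q: Q = ω₀L/R = 1000·0.1/162 = 0.6173.
Step 4 — Bandwidth: Δω = ω₀/Q = 1620 rad/s; BW = Δω/(2π) = 257.8 Hz.

(a) f₀ = 159.2 Hz  (b) Q = 0.6173  (c) BW = 257.8 Hz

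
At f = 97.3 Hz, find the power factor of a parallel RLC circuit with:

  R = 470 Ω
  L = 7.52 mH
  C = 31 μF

Step 1 — Angular frequency: ω = 2π·f = 2π·97.3 = 611.4 rad/s.
Step 2 — Component impedances:
  R: Z = R = 470 Ω
  L: Z = jωL = j·611.4·0.00752 = 0 + j4.597 Ω
  C: Z = 1/(jωC) = -j/(ω·C) = 0 - j52.76 Ω
Step 3 — Parallel combination: 1/Z_total = 1/R + 1/L + 1/C; Z_total = 0.05396 + j5.036 Ω = 5.036∠89.4° Ω.
Step 4 — Power factor: PF = cos(φ) = Re(Z)/|Z| = 0.05396/5.036 = 0.01071.
Step 5 — Type: Im(Z) = 5.036 ⇒ lagging (phase φ = 89.4°).

PF = 0.01071 (lagging, φ = 89.4°)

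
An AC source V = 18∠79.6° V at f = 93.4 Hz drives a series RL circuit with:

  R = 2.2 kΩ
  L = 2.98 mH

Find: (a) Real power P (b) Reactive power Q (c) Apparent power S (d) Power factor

Step 1 — Angular frequency: ω = 2π·f = 2π·93.4 = 586.8 rad/s.
Step 2 — Component impedances:
  R: Z = R = 2200 Ω
  L: Z = jωL = j·586.8·0.00298 = 0 + j1.749 Ω
Step 3 — Series combination: Z_total = R + L = 2200 + j1.749 Ω = 2200∠0.0° Ω.
Step 4 — Source phasor: V = 18∠79.6° V = 3.249 + j17.7 V.
Step 5 — Current: I = V / Z = 0.001483 + j0.008046 A = 0.008182∠79.6° A.
Step 6 — Complex power: S = V·I* = 0.1473 + j0.0001171 VA.
Step 7 — Real power: P = Re(S) = 0.1473 W.
Step 8 — Reactive power: Q = Im(S) = 0.0001171 VAR.
Step 9 — Apparent power: |S| = 0.1473 VA.
Step 10 — Power factor: PF = P/|S| = 1 (lagging).

(a) P = 0.1473 W  (b) Q = 0.0001171 VAR  (c) S = 0.1473 VA  (d) PF = 1 (lagging)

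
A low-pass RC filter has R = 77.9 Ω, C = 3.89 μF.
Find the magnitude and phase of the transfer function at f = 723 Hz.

Step 1 — Angular frequency: ω = 2π·723 = 4543 rad/s.
Step 2 — Transfer function: H(jω) = 1/(1 + jωRC).
Step 3 — Denominator: 1 + jωRC = 1 + j·4543·77.9·3.89e-06 = 1 + j1.377.
Step 4 — H = 0.3454 - j0.4755.
Step 5 — Magnitude: |H| = 0.5877 (-4.6 dB); phase: φ = -54.0°.

|H| = 0.5877 (-4.6 dB), φ = -54.0°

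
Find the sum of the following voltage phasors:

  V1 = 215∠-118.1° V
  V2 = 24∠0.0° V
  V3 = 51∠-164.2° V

Step 1 — Convert each phasor to rectangular form:
  V1 = 215·(cos(-118.1°) + j·sin(-118.1°)) = -101.3 - j189.7 V
  V2 = 24·(cos(0.0°) + j·sin(0.0°)) = 24 V
  V3 = 51·(cos(-164.2°) + j·sin(-164.2°)) = -49.07 - j13.89 V
Step 2 — Sum components: V_total = -126.3 - j203.5 V.
Step 3 — Convert to polar: |V_total| = 239.6 V, ∠V_total = -121.8°.

V_total = 239.6∠-121.8° V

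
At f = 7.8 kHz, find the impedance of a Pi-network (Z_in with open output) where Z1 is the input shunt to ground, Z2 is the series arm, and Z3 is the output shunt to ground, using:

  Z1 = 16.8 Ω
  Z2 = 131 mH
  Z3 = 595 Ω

Step 1 — Angular frequency: ω = 2π·f = 2π·7800 = 4.901e+04 rad/s.
Step 2 — Component impedances:
  Z1: Z = R = 16.8 Ω
  Z2: Z = jωL = j·4.901e+04·0.131 = 0 + j6420 Ω
  Z3: Z = R = 595 Ω
Step 3 — With open output, the series arm Z2 and the output shunt Z3 appear in series to ground: Z2 + Z3 = 595 + j6420 Ω.
Step 4 — Parallel with input shunt Z1: Z_in = Z1 || (Z2 + Z3) = 16.8 + j0.04357 Ω = 16.8∠0.1° Ω.

Z = 16.8 + j0.04357 Ω = 16.8∠0.1° Ω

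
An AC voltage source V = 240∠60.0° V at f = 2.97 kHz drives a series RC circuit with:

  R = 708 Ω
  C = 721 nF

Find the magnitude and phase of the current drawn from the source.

Step 1 — Angular frequency: ω = 2π·f = 2π·2970 = 1.866e+04 rad/s.
Step 2 — Component impedances:
  R: Z = R = 708 Ω
  C: Z = 1/(jωC) = -j/(ω·C) = 0 - j74.32 Ω
Step 3 — Series combination: Z_total = R + C = 708 - j74.32 Ω = 711.9∠-6.0° Ω.
Step 4 — Source phasor: V = 240∠60.0° V = 120 + j207.8 V.
Step 5 — Ohm's law: I = V / Z_total = (120 + j207.8) / (708 - j74.32) = 0.1372 + j0.308 A.
Step 6 — Convert to polar: |I| = 0.3371 A, ∠I = 66.0°.

I = 0.3371∠66.0° A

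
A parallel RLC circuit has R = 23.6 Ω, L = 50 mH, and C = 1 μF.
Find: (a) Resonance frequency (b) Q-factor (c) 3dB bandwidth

Step 1 — Resonance: ω₀ = 1/√(LC) = 1/√(0.05·1e-06) = 4472 rad/s.
Step 2 — f₀ = ω₀/(2π) = 711.8 Hz.
Step 3 — Parallel Q: Q = R/(ω₀L) = 23.6/(4472·0.05) = 0.1055.
Step 4 — Bandwidth: Δω = ω₀/Q = 4.237e+04 rad/s; BW = Δω/(2π) = 6744 Hz.

(a) f₀ = 711.8 Hz  (b) Q = 0.1055  (c) BW = 6744 Hz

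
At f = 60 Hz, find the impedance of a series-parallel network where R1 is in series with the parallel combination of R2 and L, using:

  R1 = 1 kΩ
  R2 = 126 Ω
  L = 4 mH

Step 1 — Angular frequency: ω = 2π·f = 2π·60 = 377 rad/s.
Step 2 — Component impedances:
  R1: Z = R = 1000 Ω
  R2: Z = R = 126 Ω
  L: Z = jωL = j·377·0.004 = 0 + j1.508 Ω
Step 3 — Parallel branch: R2 || L = 1/(1/R2 + 1/L) = 0.01804 + j1.508 Ω.
Step 4 — Series with R1: Z_total = R1 + (R2 || L) = 1000 + j1.508 Ω = 1000∠0.1° Ω.

Z = 1000 + j1.508 Ω = 1000∠0.1° Ω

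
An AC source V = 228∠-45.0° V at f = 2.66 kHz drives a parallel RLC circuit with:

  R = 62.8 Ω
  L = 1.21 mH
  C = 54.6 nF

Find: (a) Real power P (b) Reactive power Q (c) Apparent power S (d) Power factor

Step 1 — Angular frequency: ω = 2π·f = 2π·2660 = 1.671e+04 rad/s.
Step 2 — Component impedances:
  R: Z = R = 62.8 Ω
  L: Z = jωL = j·1.671e+04·0.00121 = 0 + j20.22 Ω
  C: Z = 1/(jωC) = -j/(ω·C) = 0 - j1096 Ω
Step 3 — Parallel combination: 1/Z_total = 1/R + 1/L + 1/C; Z_total = 6.103 + j18.6 Ω = 19.58∠71.8° Ω.
Step 4 — Source phasor: V = 228∠-45.0° V = 161.2 - j161.2 V.
Step 5 — Current: I = V / Z = -5.258 - j10.39 A = 11.65∠-116.8° A.
Step 6 — Complex power: S = V·I* = 827.8 + j2523 VA.
Step 7 — Real power: P = Re(S) = 827.8 W.
Step 8 — Reactive power: Q = Im(S) = 2523 VAR.
Step 9 — Apparent power: |S| = 2655 VA.
Step 10 — Power factor: PF = P/|S| = 0.3117 (lagging).

(a) P = 827.8 W  (b) Q = 2523 VAR  (c) S = 2655 VA  (d) PF = 0.3117 (lagging)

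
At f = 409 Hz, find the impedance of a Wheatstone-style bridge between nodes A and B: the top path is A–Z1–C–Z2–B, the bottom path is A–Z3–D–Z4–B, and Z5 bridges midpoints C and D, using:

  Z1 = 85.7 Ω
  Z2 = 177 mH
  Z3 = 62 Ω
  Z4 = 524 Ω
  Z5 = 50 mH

Step 1 — Angular frequency: ω = 2π·f = 2π·409 = 2570 rad/s.
Step 2 — Component impedances:
  Z1: Z = R = 85.7 Ω
  Z2: Z = jωL = j·2570·0.177 = 0 + j454.9 Ω
  Z3: Z = R = 62 Ω
  Z4: Z = R = 524 Ω
  Z5: Z = jωL = j·2570·0.05 = 0 + j128.5 Ω
Step 3 — Bridge requires nodal analysis (the Z5 bridge couples midpoints C and D, so the two paths cannot be reduced to a simple series/parallel combination). Setting node B to ground and injecting 1 A at node A, the 3-node admittance system at A, C, D solves to V_A = Z_AB = 257.9 + j236.8 Ω = 350.1∠42.6° Ω.

Z = 257.9 + j236.8 Ω = 350.1∠42.6° Ω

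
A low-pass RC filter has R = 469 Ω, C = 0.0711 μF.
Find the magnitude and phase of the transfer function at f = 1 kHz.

Step 1 — Angular frequency: ω = 2π·1000 = 6283 rad/s.
Step 2 — Transfer function: H(jω) = 1/(1 + jωRC).
Step 3 — Denominator: 1 + jωRC = 1 + j·6283·469·7.11e-08 = 1 + j0.2095.
Step 4 — H = 0.9579 - j0.2007.
Step 5 — Magnitude: |H| = 0.9787 (-0.2 dB); phase: φ = -11.8°.

|H| = 0.9787 (-0.2 dB), φ = -11.8°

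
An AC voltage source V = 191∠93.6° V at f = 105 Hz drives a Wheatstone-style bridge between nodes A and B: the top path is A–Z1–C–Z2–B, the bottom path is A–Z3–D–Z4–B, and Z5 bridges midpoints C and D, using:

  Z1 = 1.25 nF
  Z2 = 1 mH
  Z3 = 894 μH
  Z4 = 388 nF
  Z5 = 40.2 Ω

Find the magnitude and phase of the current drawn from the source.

Step 1 — Angular frequency: ω = 2π·f = 2π·105 = 659.7 rad/s.
Step 2 — Component impedances:
  Z1: Z = 1/(jωC) = -j/(ω·C) = 0 - j1.213e+06 Ω
  Z2: Z = jωL = j·659.7·0.001 = 0 + j0.6597 Ω
  Z3: Z = jωL = j·659.7·0.000894 = 0 + j0.5898 Ω
  Z4: Z = 1/(jωC) = -j/(ω·C) = 0 - j3907 Ω
  Z5: Z = R = 40.2 Ω
Step 3 — Bridge requires nodal analysis (the Z5 bridge couples midpoints C and D, so the two paths cannot be reduced to a simple series/parallel combination). Setting node B to ground and injecting 1 A at node A, the 3-node admittance system at A, C, D solves to V_A = Z_AB = 40.21 + j0.8345 Ω = 40.22∠1.2° Ω.
Step 4 — Source phasor: V = 191∠93.6° V = -11.99 + j190.6 V.
Step 5 — Ohm's law: I = V / Z_total = (-11.99 + j190.6) / (40.21 + j0.8345) = -0.1998 + j4.745 A.
Step 6 — Convert to polar: |I| = 4.749 A, ∠I = 92.4°.

I = 4.749∠92.4° A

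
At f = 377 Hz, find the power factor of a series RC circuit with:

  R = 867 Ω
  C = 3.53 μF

Step 1 — Angular frequency: ω = 2π·f = 2π·377 = 2369 rad/s.
Step 2 — Component impedances:
  R: Z = R = 867 Ω
  C: Z = 1/(jωC) = -j/(ω·C) = 0 - j119.6 Ω
Step 3 — Series combination: Z_total = R + C = 867 - j119.6 Ω = 875.2∠-7.9° Ω.
Step 4 — Power factor: PF = cos(φ) = Re(Z)/|Z| = 867/875.2 = 0.9906.
Step 5 — Type: Im(Z) = -119.6 ⇒ leading (phase φ = -7.9°).

PF = 0.9906 (leading, φ = -7.9°)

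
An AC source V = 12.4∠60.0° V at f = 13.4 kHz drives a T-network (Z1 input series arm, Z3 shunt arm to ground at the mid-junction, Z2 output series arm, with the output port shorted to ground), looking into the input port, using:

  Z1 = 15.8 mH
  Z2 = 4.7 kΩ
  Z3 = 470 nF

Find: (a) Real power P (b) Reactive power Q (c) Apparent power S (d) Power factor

Step 1 — Angular frequency: ω = 2π·f = 2π·1.34e+04 = 8.419e+04 rad/s.
Step 2 — Component impedances:
  Z1: Z = jωL = j·8.419e+04·0.0158 = 0 + j1330 Ω
  Z2: Z = R = 4700 Ω
  Z3: Z = 1/(jωC) = -j/(ω·C) = 0 - j25.27 Ω
Step 3 — With the output port shorted to ground, the output series arm Z2 runs from the junction to ground; the shunt arm Z3 also runs from the junction to ground. They appear in parallel: Z3 || Z2 = 0.1359 - j25.27 Ω.
Step 4 — Series with input arm Z1: Z_in = Z1 + (Z3 || Z2) = 0.1359 + j1305 Ω = 1305∠90.0° Ω.
Step 5 — Source phasor: V = 12.4∠60.0° V = 6.2 + j10.74 V.
Step 6 — Current: I = V / Z = 0.008229 - j0.00475 A = 0.009502∠-30.0° A.
Step 7 — Complex power: S = V·I* = 1.227e-05 + j0.1178 VA.
Step 8 — Real power: P = Re(S) = 1.227e-05 W.
Step 9 — Reactive power: Q = Im(S) = 0.1178 VAR.
Step 10 — Apparent power: |S| = 0.1178 VA.
Step 11 — Power factor: PF = P/|S| = 0.0001041 (lagging).

(a) P = 1.227e-05 W  (b) Q = 0.1178 VAR  (c) S = 0.1178 VA  (d) PF = 0.0001041 (lagging)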